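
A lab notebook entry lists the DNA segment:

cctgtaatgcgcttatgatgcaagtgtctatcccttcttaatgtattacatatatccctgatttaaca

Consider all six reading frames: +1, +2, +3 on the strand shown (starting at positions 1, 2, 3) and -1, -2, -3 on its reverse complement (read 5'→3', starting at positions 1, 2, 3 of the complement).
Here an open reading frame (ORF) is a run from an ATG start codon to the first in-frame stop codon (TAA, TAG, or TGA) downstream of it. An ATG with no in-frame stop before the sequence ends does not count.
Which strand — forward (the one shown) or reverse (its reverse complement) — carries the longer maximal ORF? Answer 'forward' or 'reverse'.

forward

Reverse complement (5'→3'): TGTTAAATCAGGGATATATGTAATACATTAAGAAGGGATAGACACTTGCATCATAAGCGCATTACAGG
Frame +1: CCT GTA ATG CGC TTA TGA TGC AAG TGT CTA TCC CTT CTT AAT GTA TTA CAT ATA TCC CTG ATT TAA — ATG at 7, stop TGA at 16 → 12 nt.
Frame +2: CTG TAA TGC GCT TAT GAT GCA AGT GTC TAT CCC TTC TTA ATG TAT TAC ATA TAT CCC TGA TTT AAC — ATG at 41, stop TGA at 59 → 21 nt.
Frame +3: TGT AAT GCG CTT ATG ATG CAA GTG TCT ATC CCT TCT TAA TGT ATT ACA TAT ATC CCT GAT TTA ACA — ATG at 15, stop TAA at 39 → 27 nt; ATG at 18, stop TAA at 39 → 24 nt.
Frame -1: TGT TAA ATC AGG GAT ATA TGT AAT ACA TTA AGA AGG GAT AGA CAC TTG CAT CAT AAG CGC ATT ACA — no ATG→stop ORF.
Frame -2: GTT AAA TCA GGG ATA TAT GTA ATA CAT TAA GAA GGG ATA GAC ACT TGC ATC ATA AGC GCA TTA CAG — no ATG→stop ORF.
Frame -3: TTA AAT CAG GGA TAT ATG TAA TAC ATT AAG AAG GGA TAG ACA CTT GCA TCA TAA GCG CAT TAC AGG — ATG at 18, stop TAA at 21 → 6 nt.
Forward-strand max 27 nt; reverse-strand max 6 nt. The forward strand has the longer ORF.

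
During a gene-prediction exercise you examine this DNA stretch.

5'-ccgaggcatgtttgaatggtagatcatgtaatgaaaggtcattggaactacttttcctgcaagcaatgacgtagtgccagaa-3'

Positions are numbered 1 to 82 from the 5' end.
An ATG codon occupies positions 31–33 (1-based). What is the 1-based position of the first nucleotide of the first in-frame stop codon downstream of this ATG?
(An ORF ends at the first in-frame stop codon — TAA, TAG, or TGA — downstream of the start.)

67

Codons from position 31: ATG (31–33), AAA (34–36), GGT (37–39), CAT (40–42), TGG (43–45), AAC (46–48), TAC (49–51), TTT (52–54), TCC (55–57), TGC (58–60), AAG (61–63), CAA (64–66), TGA (67–69).
TGA is a stop codon; it begins at position 67.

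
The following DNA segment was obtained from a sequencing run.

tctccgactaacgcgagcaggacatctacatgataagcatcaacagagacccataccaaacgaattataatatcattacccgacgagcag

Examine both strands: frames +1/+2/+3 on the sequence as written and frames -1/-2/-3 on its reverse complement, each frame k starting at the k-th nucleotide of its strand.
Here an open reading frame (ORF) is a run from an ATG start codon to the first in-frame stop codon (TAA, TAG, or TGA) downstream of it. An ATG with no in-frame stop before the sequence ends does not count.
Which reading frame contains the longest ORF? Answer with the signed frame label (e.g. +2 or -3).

Reverse complement (5'→3'): CTGCTCGTCGGGTAATGATATTATAATTCGTTTGGTATGGGTCTCTGTTGATGCTTATCATGTAGATGTCCTGCTCGCGTTAGTCGGAGA
Frame +1: TCT CCG ACT AAC GCG AGC AGG ACA TCT ACA TGA TAA GCA TCA ACA GAG ACC CAT ACC AAA CGA ATT ATA ATA TCA TTA CCC GAC GAG CAG — no ATG→stop ORF.
Frame +2: CTC CGA CTA ACG CGA GCA GGA CAT CTA CAT GAT AAG CAT CAA CAG AGA CCC ATA CCA AAC GAA TTA TAA TAT CAT TAC CCG ACG AGC — no ATG→stop ORF.
Frame +3: TCC GAC TAA CGC GAG CAG GAC ATC TAC ATG ATA AGC ATC AAC AGA GAC CCA TAC CAA ACG AAT TAT AAT ATC ATT ACC CGA CGA GCA — no ATG→stop ORF.
Frame -1: CTG CTC GTC GGG TAA TGA TAT TAT AAT TCG TTT GGT ATG GGT CTC TGT TGA TGC TTA TCA TGT AGA TGT CCT GCT CGC GTT AGT CGG AGA — ATG at 37, stop TGA at 49 → 15 nt.
Frame -2: TGC TCG TCG GGT AAT GAT ATT ATA ATT CGT TTG GTA TGG GTC TCT GTT GAT GCT TAT CAT GTA GAT GTC CTG CTC GCG TTA GTC GGA — no ATG→stop ORF.
Frame -3: GCT CGT CGG GTA ATG ATA TTA TAA TTC GTT TGG TAT GGG TCT CTG TTG ATG CTT ATC ATG TAG ATG TCC TGC TCG CGT TAG TCG GAG — ATG at 15, stop TAA at 24 → 12 nt; ATG at 51, stop TAG at 63 → 15 nt; ATG at 60, stop TAG at 63 → 6 nt; ATG at 66, stop TAG at 81 → 18 nt.
Longest ORF is 18 nt in frame -3 (positions 66–83).

-3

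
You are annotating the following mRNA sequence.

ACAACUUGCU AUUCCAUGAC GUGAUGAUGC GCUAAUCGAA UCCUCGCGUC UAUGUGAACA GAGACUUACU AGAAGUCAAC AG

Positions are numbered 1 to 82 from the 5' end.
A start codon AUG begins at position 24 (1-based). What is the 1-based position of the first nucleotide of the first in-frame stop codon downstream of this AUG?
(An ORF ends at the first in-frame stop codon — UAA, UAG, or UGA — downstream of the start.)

Codons from position 24: AUG (24–26), AUG (27–29), CGC (30–32), UAA (33–35).
UAA is a stop codon; it begins at position 33.

33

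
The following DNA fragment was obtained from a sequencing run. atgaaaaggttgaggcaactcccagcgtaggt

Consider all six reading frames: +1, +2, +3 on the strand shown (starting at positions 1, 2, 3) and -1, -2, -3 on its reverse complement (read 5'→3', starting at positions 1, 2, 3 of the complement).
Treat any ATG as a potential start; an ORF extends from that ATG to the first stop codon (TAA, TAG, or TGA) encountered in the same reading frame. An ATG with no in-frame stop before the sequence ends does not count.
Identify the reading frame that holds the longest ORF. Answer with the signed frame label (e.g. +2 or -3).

Reverse complement (5'→3'): ACCTACGCTGGGAGTTGCCTCAACCTTTTCAT
Frame +1: ATG AAA AGG TTG AGG CAA CTC CCA GCG TAG — ATG at 1, stop TAG at 28 → 30 nt.
Frame +2: TGA AAA GGT TGA GGC AAC TCC CAG CGT AGG — no ATG→stop ORF.
Frame +3: GAA AAG GTT GAG GCA ACT CCC AGC GTA GGT — no ATG→stop ORF.
Frame -1: ACC TAC GCT GGG AGT TGC CTC AAC CTT TTC — no ATG→stop ORF.
Frame -2: CCT ACG CTG GGA GTT GCC TCA ACC TTT TCA — no ATG→stop ORF.
Frame -3: CTA CGC TGG GAG TTG CCT CAA CCT TTT CAT — no ATG→stop ORF.
Longest ORF is 30 nt in frame +1 (positions 1–30).

+1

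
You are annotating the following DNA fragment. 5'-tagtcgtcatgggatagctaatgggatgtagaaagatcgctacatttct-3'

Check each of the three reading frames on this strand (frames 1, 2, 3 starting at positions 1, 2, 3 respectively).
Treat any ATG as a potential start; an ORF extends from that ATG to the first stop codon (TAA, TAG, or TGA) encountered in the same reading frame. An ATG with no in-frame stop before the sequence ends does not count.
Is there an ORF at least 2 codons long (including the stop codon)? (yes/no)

Frame 1: TAG TCG TCA TGG GAT AGC TAA TGG GAT GTA GAA AGA TCG CTA CAT TTC — no ATG→stop ORF.
Frame 2: AGT CGT CAT GGG ATA GCT AAT GGG ATG TAG AAA GAT CGC TAC ATT TCT — ATG at 26, stop TAG at 29 → 6 nt.
Frame 3: GTC GTC ATG GGA TAG CTA ATG GGA TGT AGA AAG ATC GCT ACA TTT — ATG at 9, stop TAG at 15 → 9 nt.
Frame 2 has an ORF of 2 codons (positions 26–31) ≥ 2, so yes.

yes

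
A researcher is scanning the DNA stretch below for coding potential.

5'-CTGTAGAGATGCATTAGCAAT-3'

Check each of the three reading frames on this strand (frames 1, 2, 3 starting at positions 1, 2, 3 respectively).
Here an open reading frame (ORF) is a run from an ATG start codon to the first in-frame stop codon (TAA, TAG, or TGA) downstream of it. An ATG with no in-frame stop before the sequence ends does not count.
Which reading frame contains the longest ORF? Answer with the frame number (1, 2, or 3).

3

Frame 1: CTG TAG AGA TGC ATT AGC AAT — no ATG→stop ORF.
Frame 2: TGT AGA GAT GCA TTA GCA — no ATG→stop ORF.
Frame 3: GTA GAG ATG CAT TAG CAA — ATG at 9, stop TAG at 15 → 9 nt.
Longest ORF is 9 nt in frame 3 (positions 9–17).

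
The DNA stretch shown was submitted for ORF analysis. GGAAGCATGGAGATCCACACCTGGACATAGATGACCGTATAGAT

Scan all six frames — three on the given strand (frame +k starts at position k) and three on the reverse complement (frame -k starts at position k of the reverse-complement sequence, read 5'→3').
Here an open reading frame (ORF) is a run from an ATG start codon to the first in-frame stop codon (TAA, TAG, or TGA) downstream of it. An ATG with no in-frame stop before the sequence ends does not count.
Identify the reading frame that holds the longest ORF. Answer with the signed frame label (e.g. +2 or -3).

+1

Reverse complement (5'→3'): ATCTATACGGTCATCTATGTCCAGGTGTGGATCTCCATGCTTCC
Frame +1: GGA AGC ATG GAG ATC CAC ACC TGG ACA TAG ATG ACC GTA TAG — ATG at 7, stop TAG at 28 → 24 nt; ATG at 31, stop TAG at 40 → 12 nt.
Frame +2: GAA GCA TGG AGA TCC ACA CCT GGA CAT AGA TGA CCG TAT AGA — no ATG→stop ORF.
Frame +3: AAG CAT GGA GAT CCA CAC CTG GAC ATA GAT GAC CGT ATA GAT — no ATG→stop ORF.
Frame -1: ATC TAT ACG GTC ATC TAT GTC CAG GTG TGG ATC TCC ATG CTT — no ATG→stop ORF.
Frame -2: TCT ATA CGG TCA TCT ATG TCC AGG TGT GGA TCT CCA TGC TTC — no ATG→stop ORF.
Frame -3: CTA TAC GGT CAT CTA TGT CCA GGT GTG GAT CTC CAT GCT TCC — no ATG→stop ORF.
Longest ORF is 24 nt in frame +1 (positions 7–30).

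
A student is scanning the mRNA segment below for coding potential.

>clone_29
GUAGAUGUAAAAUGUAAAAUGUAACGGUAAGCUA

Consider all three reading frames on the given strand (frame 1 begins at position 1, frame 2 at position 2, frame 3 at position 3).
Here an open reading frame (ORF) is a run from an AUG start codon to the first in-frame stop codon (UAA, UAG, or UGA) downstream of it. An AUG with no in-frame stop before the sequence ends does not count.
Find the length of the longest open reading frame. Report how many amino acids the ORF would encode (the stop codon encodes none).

1

Frame 1: GUA GAU GUA AAA UGU AAA AUG UAA CGG UAA GCU — AUG at 19, stop UAA at 22 → 6 nt.
Frame 2: UAG AUG UAA AAU GUA AAA UGU AAC GGU AAG CUA — AUG at 5, stop UAA at 8 → 6 nt.
Frame 3: AGA UGU AAA AUG UAA AAU GUA ACG GUA AGC — AUG at 12, stop UAA at 15 → 6 nt.
Longest: frame 1, positions 19–24, 6 nt = 2 codons = 1 aa. → 1 amino acids.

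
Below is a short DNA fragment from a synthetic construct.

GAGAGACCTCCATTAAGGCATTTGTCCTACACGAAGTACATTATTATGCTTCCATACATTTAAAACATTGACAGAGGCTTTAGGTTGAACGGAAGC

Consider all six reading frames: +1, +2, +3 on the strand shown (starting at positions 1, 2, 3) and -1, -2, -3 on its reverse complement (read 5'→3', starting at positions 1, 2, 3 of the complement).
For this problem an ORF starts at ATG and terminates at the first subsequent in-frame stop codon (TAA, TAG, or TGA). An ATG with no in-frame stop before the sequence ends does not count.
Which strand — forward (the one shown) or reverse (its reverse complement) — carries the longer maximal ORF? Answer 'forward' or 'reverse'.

Reverse complement (5'→3'): GCTTCCGTTCAACCTAAAGCCTCTGTCAATGTTTTAAATGTATGGAAGCATAATAATGTACTTCGTGTAGGACAAATGCCTTAATGGAGGTCTCTC
Frame +1: GAG AGA CCT CCA TTA AGG CAT TTG TCC TAC ACG AAG TAC ATT ATT ATG CTT CCA TAC ATT TAA AAC ATT GAC AGA GGC TTT AGG TTG AAC GGA AGC — ATG at 46, stop TAA at 61 → 18 nt.
Frame +2: AGA GAC CTC CAT TAA GGC ATT TGT CCT ACA CGA AGT ACA TTA TTA TGC TTC CAT ACA TTT AAA ACA TTG ACA GAG GCT TTA GGT TGA ACG GAA — no ATG→stop ORF.
Frame +3: GAG ACC TCC ATT AAG GCA TTT GTC CTA CAC GAA GTA CAT TAT TAT GCT TCC ATA CAT TTA AAA CAT TGA CAG AGG CTT TAG GTT GAA CGG AAG — no ATG→stop ORF.
Frame -1: GCT TCC GTT CAA CCT AAA GCC TCT GTC AAT GTT TTA AAT GTA TGG AAG CAT AAT AAT GTA CTT CGT GTA GGA CAA ATG CCT TAA TGG AGG TCT CTC — ATG at 76, stop TAA at 82 → 9 nt.
Frame -2: CTT CCG TTC AAC CTA AAG CCT CTG TCA ATG TTT TAA ATG TAT GGA AGC ATA ATA ATG TAC TTC GTG TAG GAC AAA TGC CTT AAT GGA GGT CTC — ATG at 29, stop TAA at 35 → 9 nt; ATG at 38, stop TAG at 68 → 33 nt; ATG at 56, stop TAG at 68 → 15 nt.
Frame -3: TTC CGT TCA ACC TAA AGC CTC TGT CAA TGT TTT AAA TGT ATG GAA GCA TAA TAA TGT ACT TCG TGT AGG ACA AAT GCC TTA ATG GAG GTC TCT — ATG at 42, stop TAA at 51 → 12 nt.
Forward-strand max 18 nt; reverse-strand max 33 nt. The reverse strand has the longer ORF.

reverse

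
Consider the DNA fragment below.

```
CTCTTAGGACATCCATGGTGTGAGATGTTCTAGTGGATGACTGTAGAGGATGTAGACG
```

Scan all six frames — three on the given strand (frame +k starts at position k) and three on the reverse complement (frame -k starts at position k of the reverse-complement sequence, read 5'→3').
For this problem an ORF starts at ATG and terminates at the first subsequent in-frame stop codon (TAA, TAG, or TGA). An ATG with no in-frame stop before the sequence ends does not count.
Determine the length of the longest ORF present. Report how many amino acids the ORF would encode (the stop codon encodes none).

Reverse complement (5'→3'): CGTCTACATCCTCTACAGTCATCCACTAGAACATCTCACACCATGGATGTCCTAAGAG
Frame +1: CTC TTA GGA CAT CCA TGG TGT GAG ATG TTC TAG TGG ATG ACT GTA GAG GAT GTA GAC — ATG at 25, stop TAG at 31 → 9 nt.
Frame +2: TCT TAG GAC ATC CAT GGT GTG AGA TGT TCT AGT GGA TGA CTG TAG AGG ATG TAG ACG — ATG at 50, stop TAG at 53 → 6 nt.
Frame +3: CTT AGG ACA TCC ATG GTG TGA GAT GTT CTA GTG GAT GAC TGT AGA GGA TGT AGA — ATG at 15, stop TGA at 21 → 9 nt.
Frame -1: CGT CTA CAT CCT CTA CAG TCA TCC ACT AGA ACA TCT CAC ACC ATG GAT GTC CTA AGA — no ATG→stop ORF.
Frame -2: GTC TAC ATC CTC TAC AGT CAT CCA CTA GAA CAT CTC ACA CCA TGG ATG TCC TAA GAG — ATG at 47, stop TAA at 53 → 9 nt.
Frame -3: TCT ACA TCC TCT ACA GTC ATC CAC TAG AAC ATC TCA CAC CAT GGA TGT CCT AAG — no ATG→stop ORF.
Longest: frame +1, positions 25–33, 9 nt = 3 codons = 2 aa. → 2 amino acids.

2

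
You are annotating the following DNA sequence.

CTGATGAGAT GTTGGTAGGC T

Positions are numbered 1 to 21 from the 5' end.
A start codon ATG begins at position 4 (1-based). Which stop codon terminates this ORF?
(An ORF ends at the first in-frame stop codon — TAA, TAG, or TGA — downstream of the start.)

TAG

Codons from position 4: ATG (4–6), AGA (7–9), TGT (10–12), TGG (13–15), TAG (16–18).
The first in-frame stop codon is TAG.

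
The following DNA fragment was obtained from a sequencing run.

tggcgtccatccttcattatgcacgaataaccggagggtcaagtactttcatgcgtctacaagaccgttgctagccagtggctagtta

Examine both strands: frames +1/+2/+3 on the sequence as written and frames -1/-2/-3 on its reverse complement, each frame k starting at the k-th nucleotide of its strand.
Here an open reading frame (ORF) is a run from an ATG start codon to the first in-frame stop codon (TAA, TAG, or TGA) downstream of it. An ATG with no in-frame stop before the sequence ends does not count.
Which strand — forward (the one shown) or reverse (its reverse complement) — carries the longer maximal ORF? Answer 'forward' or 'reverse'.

Reverse complement (5'→3'): TAACTAGCCACTGGCTAGCAACGGTCTTGTAGACGCATGAAAGTACTTGACCCTCCGGTTATTCGTGCATAATGAAGGATGGACGCCA
Frame +1: TGG CGT CCA TCC TTC ATT ATG CAC GAA TAA CCG GAG GGT CAA GTA CTT TCA TGC GTC TAC AAG ACC GTT GCT AGC CAG TGG CTA GTT — ATG at 19, stop TAA at 28 → 12 nt.
Frame +2: GGC GTC CAT CCT TCA TTA TGC ACG AAT AAC CGG AGG GTC AAG TAC TTT CAT GCG TCT ACA AGA CCG TTG CTA GCC AGT GGC TAG TTA — no ATG→stop ORF.
Frame +3: GCG TCC ATC CTT CAT TAT GCA CGA ATA ACC GGA GGG TCA AGT ACT TTC ATG CGT CTA CAA GAC CGT TGC TAG CCA GTG GCT AGT — ATG at 51, stop TAG at 72 → 24 nt.
Frame -1: TAA CTA GCC ACT GGC TAG CAA CGG TCT TGT AGA CGC ATG AAA GTA CTT GAC CCT CCG GTT ATT CGT GCA TAA TGA AGG ATG GAC GCC — ATG at 37, stop TAA at 70 → 36 nt.
Frame -2: AAC TAG CCA CTG GCT AGC AAC GGT CTT GTA GAC GCA TGA AAG TAC TTG ACC CTC CGG TTA TTC GTG CAT AAT GAA GGA TGG ACG CCA — no ATG→stop ORF.
Frame -3: ACT AGC CAC TGG CTA GCA ACG GTC TTG TAG ACG CAT GAA AGT ACT TGA CCC TCC GGT TAT TCG TGC ATA ATG AAG GAT GGA CGC — no ATG→stop ORF.
Forward-strand max 24 nt; reverse-strand max 36 nt. The reverse strand has the longer ORF.

reverse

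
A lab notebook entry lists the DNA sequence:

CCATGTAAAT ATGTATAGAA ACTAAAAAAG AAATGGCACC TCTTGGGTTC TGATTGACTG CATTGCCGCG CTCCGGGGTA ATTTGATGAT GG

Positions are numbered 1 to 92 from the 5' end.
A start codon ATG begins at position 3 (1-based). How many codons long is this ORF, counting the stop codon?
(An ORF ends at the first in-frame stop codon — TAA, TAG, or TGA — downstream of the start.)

Codons from position 3: ATG (3–5), TAA (6–8).
TAA is the first in-frame stop; that's 2 codons including the stop.

2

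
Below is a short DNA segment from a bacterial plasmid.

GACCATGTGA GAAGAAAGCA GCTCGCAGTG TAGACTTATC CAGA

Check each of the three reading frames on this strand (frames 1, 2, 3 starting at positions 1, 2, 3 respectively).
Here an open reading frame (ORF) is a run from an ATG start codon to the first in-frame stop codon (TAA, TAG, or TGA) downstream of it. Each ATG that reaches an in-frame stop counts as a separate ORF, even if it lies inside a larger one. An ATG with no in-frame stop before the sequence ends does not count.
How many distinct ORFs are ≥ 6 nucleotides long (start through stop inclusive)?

1

Frame 1: GAC CAT GTG AGA AGA AAG CAG CTC GCA GTG TAG ACT TAT CCA — no ATG→stop ORF.
Frame 2: ACC ATG TGA GAA GAA AGC AGC TCG CAG TGT AGA CTT ATC CAG — ATG at 5, stop TGA at 8 → 6 nt.
Frame 3: CCA TGT GAG AAG AAA GCA GCT CGC AGT GTA GAC TTA TCC AGA — no ATG→stop ORF.
ORFs ≥ 6 nucleotides: frame 2 5–10 (6 nucleotides). Count = 1.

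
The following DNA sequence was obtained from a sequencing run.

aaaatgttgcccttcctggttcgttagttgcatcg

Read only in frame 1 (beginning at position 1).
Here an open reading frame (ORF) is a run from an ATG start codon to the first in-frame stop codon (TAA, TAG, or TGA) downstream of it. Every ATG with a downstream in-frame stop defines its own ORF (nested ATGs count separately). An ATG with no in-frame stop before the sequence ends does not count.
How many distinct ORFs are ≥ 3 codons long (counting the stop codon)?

Frame 1: AAA ATG TTG CCC TTC CTG GTT CGT TAG TTG CAT — ATG at 4, stop TAG at 25 → 24 nt.
ORFs ≥ 3 codons: frame 1 4–27 (8 codons). Count = 1.

1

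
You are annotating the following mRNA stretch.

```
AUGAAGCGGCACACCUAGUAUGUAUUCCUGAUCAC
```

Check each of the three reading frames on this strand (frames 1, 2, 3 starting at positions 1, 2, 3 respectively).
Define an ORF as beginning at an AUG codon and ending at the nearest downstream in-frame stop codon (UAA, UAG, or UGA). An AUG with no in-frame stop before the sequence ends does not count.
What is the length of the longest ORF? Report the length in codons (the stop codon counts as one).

Frame 1: AUG AAG CGG CAC ACC UAG UAU GUA UUC CUG AUC — AUG at 1, stop UAG at 16 → 18 nt.
Frame 2: UGA AGC GGC ACA CCU AGU AUG UAU UCC UGA UCA — AUG at 20, stop UGA at 29 → 12 nt.
Frame 3: GAA GCG GCA CAC CUA GUA UGU AUU CCU GAU CAC — no AUG→stop ORF.
Longest: frame 1, positions 1–18, 18 nt = 6 codons = 5 aa. → 6 codons.

6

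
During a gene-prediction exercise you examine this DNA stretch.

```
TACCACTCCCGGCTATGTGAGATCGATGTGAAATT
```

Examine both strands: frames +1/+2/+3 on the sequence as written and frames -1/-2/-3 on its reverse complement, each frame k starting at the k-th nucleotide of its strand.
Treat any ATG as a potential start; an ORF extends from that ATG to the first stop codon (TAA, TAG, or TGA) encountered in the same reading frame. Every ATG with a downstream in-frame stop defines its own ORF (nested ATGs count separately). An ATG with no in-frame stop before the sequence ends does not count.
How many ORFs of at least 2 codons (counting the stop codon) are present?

Reverse complement (5'→3'): AATTTCACATCGATCTCACATAGCCGGGAGTGGTA
Frame +1: TAC CAC TCC CGG CTA TGT GAG ATC GAT GTG AAA — no ATG→stop ORF.
Frame +2: ACC ACT CCC GGC TAT GTG AGA TCG ATG TGA AAT — ATG at 26, stop TGA at 29 → 6 nt.
Frame +3: CCA CTC CCG GCT ATG TGA GAT CGA TGT GAA ATT — ATG at 15, stop TGA at 18 → 6 nt.
Frame -1: AAT TTC ACA TCG ATC TCA CAT AGC CGG GAG TGG — no ATG→stop ORF.
Frame -2: ATT TCA CAT CGA TCT CAC ATA GCC GGG AGT GGT — no ATG→stop ORF.
Frame -3: TTT CAC ATC GAT CTC ACA TAG CCG GGA GTG GTA — no ATG→stop ORF.
ORFs ≥ 2 codons: frame +2 26–31 (2 codons), frame +3 15–20 (2 codons). Count = 2.

2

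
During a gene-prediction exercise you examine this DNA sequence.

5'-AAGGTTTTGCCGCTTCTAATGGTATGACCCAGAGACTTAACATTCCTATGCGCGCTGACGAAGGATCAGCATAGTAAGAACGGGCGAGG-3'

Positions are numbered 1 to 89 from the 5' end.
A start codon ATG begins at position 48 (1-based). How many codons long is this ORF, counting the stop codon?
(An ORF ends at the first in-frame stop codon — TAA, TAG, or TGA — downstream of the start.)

9

Codons from position 48: ATG (48–50), CGC (51–53), GCT (54–56), GAC (57–59), GAA (60–62), GGA (63–65), TCA (66–68), GCA (69–71), TAG (72–74).
TAG is the first in-frame stop; that's 9 codons including the stop.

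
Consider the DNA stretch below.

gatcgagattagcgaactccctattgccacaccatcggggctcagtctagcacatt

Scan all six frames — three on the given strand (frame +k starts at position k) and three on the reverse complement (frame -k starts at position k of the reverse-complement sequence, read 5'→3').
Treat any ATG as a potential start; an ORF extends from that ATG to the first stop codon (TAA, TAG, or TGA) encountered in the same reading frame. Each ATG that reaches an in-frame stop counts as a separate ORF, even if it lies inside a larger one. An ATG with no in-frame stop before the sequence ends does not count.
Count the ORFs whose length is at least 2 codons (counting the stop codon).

Reverse complement (5'→3'): AATGTGCTAGACTGAGCCCCGATGGTGTGGCAATAGGGAGTTCGCTAATCTCGATC
Frame +1: GAT CGA GAT TAG CGA ACT CCC TAT TGC CAC ACC ATC GGG GCT CAG TCT AGC ACA — no ATG→stop ORF.
Frame +2: ATC GAG ATT AGC GAA CTC CCT ATT GCC ACA CCA TCG GGG CTC AGT CTA GCA CAT — no ATG→stop ORF.
Frame +3: TCG AGA TTA GCG AAC TCC CTA TTG CCA CAC CAT CGG GGC TCA GTC TAG CAC ATT — no ATG→stop ORF.
Frame -1: AAT GTG CTA GAC TGA GCC CCG ATG GTG TGG CAA TAG GGA GTT CGC TAA TCT CGA — ATG at 22, stop TAG at 34 → 15 nt.
Frame -2: ATG TGC TAG ACT GAG CCC CGA TGG TGT GGC AAT AGG GAG TTC GCT AAT CTC GAT — ATG at 2, stop TAG at 8 → 9 nt.
Frame -3: TGT GCT AGA CTG AGC CCC GAT GGT GTG GCA ATA GGG AGT TCG CTA ATC TCG ATC — no ATG→stop ORF.
ORFs ≥ 2 codons: frame -1 22–36 (5 codons), frame -2 2–10 (3 codons). Count = 2.

2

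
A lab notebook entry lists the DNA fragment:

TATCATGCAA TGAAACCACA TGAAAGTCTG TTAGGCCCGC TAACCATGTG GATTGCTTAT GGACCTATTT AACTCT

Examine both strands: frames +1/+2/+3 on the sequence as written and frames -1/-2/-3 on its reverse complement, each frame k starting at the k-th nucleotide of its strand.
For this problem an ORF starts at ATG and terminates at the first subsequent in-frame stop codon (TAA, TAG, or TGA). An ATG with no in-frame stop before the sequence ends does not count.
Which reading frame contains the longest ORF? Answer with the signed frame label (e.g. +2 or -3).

+1

Reverse complement (5'→3'): AGAGTTAAATAGGTCCATAAGCAATCCACATGGTTAGCGGGCCTAACAGACTTTCATGTGGTTTCATTGCATGATA
Frame +1: TAT CAT GCA ATG AAA CCA CAT GAA AGT CTG TTA GGC CCG CTA ACC ATG TGG ATT GCT TAT GGA CCT ATT TAA CTC — ATG at 10, stop TAA at 70 → 63 nt; ATG at 46, stop TAA at 70 → 27 nt.
Frame +2: ATC ATG CAA TGA AAC CAC ATG AAA GTC TGT TAG GCC CGC TAA CCA TGT GGA TTG CTT ATG GAC CTA TTT AAC TCT — ATG at 5, stop TGA at 11 → 9 nt; ATG at 20, stop TAG at 32 → 15 nt.
Frame +3: TCA TGC AAT GAA ACC ACA TGA AAG TCT GTT AGG CCC GCT AAC CAT GTG GAT TGC TTA TGG ACC TAT TTA ACT — no ATG→stop ORF.
Frame -1: AGA GTT AAA TAG GTC CAT AAG CAA TCC ACA TGG TTA GCG GGC CTA ACA GAC TTT CAT GTG GTT TCA TTG CAT GAT — no ATG→stop ORF.
Frame -2: GAG TTA AAT AGG TCC ATA AGC AAT CCA CAT GGT TAG CGG GCC TAA CAG ACT TTC ATG TGG TTT CAT TGC ATG ATA — no ATG→stop ORF.
Frame -3: AGT TAA ATA GGT CCA TAA GCA ATC CAC ATG GTT AGC GGG CCT AAC AGA CTT TCA TGT GGT TTC ATT GCA TGA — ATG at 30, stop TGA at 72 → 45 nt.
Longest ORF is 63 nt in frame +1 (positions 10–72).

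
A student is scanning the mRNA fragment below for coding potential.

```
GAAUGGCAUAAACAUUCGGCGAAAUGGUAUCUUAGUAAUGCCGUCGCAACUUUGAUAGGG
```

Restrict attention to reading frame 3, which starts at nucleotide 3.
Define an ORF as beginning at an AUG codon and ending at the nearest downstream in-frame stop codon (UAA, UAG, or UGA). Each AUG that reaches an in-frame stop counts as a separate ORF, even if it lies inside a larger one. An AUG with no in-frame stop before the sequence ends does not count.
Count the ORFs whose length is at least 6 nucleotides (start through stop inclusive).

Frame 3: AUG GCA UAA ACA UUC GGC GAA AUG GUA UCU UAG UAA UGC CGU CGC AAC UUU GAU AGG — AUG at 3, stop UAA at 9 → 9 nt; AUG at 24, stop UAG at 33 → 12 nt.
ORFs ≥ 6 nucleotides: frame 3 3–11 (9 nucleotides), frame 3 24–35 (12 nucleotides). Count = 2.

2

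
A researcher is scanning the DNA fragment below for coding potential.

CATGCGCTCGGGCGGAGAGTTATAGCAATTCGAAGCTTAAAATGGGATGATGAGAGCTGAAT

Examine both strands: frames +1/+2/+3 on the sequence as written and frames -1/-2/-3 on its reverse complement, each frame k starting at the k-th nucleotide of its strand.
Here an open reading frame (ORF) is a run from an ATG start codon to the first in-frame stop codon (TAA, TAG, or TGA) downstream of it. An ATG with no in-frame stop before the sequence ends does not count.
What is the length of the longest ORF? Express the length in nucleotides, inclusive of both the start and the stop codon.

Reverse complement (5'→3'): ATTCAGCTCTCATCATCCCATTTTAAGCTTCGAATTGCTATAACTCTCCGCCCGAGCGCATG
Frame +1: CAT GCG CTC GGG CGG AGA GTT ATA GCA ATT CGA AGC TTA AAA TGG GAT GAT GAG AGC TGA — no ATG→stop ORF.
Frame +2: ATG CGC TCG GGC GGA GAG TTA TAG CAA TTC GAA GCT TAA AAT GGG ATG ATG AGA GCT GAA — ATG at 2, stop TAG at 23 → 24 nt.
Frame +3: TGC GCT CGG GCG GAG AGT TAT AGC AAT TCG AAG CTT AAA ATG GGA TGA TGA GAG CTG AAT — ATG at 42, stop TGA at 48 → 9 nt.
Frame -1: ATT CAG CTC TCA TCA TCC CAT TTT AAG CTT CGA ATT GCT ATA ACT CTC CGC CCG AGC GCA — no ATG→stop ORF.
Frame -2: TTC AGC TCT CAT CAT CCC ATT TTA AGC TTC GAA TTG CTA TAA CTC TCC GCC CGA GCG CAT — no ATG→stop ORF.
Frame -3: TCA GCT CTC ATC ATC CCA TTT TAA GCT TCG AAT TGC TAT AAC TCT CCG CCC GAG CGC ATG — no ATG→stop ORF.
Longest: frame +2, positions 2–25, 24 nt = 8 codons = 7 aa. → 24 nucleotides.

24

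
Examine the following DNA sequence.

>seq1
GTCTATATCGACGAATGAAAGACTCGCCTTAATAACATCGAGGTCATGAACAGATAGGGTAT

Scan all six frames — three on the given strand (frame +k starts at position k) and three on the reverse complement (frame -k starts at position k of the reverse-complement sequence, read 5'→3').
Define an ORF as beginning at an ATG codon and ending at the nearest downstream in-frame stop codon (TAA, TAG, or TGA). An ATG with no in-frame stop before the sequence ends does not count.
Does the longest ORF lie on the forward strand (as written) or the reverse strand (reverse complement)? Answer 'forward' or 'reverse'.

reverse

Reverse complement (5'→3'): ATACCCTATCTGTTCATGACCTCGATGTTATTAAGGCGAGTCTTTCATTCGTCGATATAGAC
Frame +1: GTC TAT ATC GAC GAA TGA AAG ACT CGC CTT AAT AAC ATC GAG GTC ATG AAC AGA TAG GGT — ATG at 46, stop TAG at 55 → 12 nt.
Frame +2: TCT ATA TCG ACG AAT GAA AGA CTC GCC TTA ATA ACA TCG AGG TCA TGA ACA GAT AGG GTA — no ATG→stop ORF.
Frame +3: CTA TAT CGA CGA ATG AAA GAC TCG CCT TAA TAA CAT CGA GGT CAT GAA CAG ATA GGG TAT — ATG at 15, stop TAA at 30 → 18 nt.
Frame -1: ATA CCC TAT CTG TTC ATG ACC TCG ATG TTA TTA AGG CGA GTC TTT CAT TCG TCG ATA TAG — ATG at 16, stop TAG at 58 → 45 nt; ATG at 25, stop TAG at 58 → 36 nt.
Frame -2: TAC CCT ATC TGT TCA TGA CCT CGA TGT TAT TAA GGC GAG TCT TTC ATT CGT CGA TAT AGA — no ATG→stop ORF.
Frame -3: ACC CTA TCT GTT CAT GAC CTC GAT GTT ATT AAG GCG AGT CTT TCA TTC GTC GAT ATA GAC — no ATG→stop ORF.
Forward-strand max 18 nt; reverse-strand max 45 nt. The reverse strand has the longer ORF.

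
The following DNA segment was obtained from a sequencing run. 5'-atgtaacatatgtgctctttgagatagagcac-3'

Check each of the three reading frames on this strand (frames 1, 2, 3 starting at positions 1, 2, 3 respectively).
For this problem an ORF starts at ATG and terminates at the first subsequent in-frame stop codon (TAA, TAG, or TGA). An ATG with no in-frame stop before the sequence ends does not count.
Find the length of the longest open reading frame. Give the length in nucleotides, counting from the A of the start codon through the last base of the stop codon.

Frame 1: ATG TAA CAT ATG TGC TCT TTG AGA TAG AGC — ATG at 1, stop TAA at 4 → 6 nt; ATG at 10, stop TAG at 25 → 18 nt.
Frame 2: TGT AAC ATA TGT GCT CTT TGA GAT AGA GCA — no ATG→stop ORF.
Frame 3: GTA ACA TAT GTG CTC TTT GAG ATA GAG CAC — no ATG→stop ORF.
Longest: frame 1, positions 10–27, 18 nt = 6 codons = 5 aa. → 18 nucleotides.

18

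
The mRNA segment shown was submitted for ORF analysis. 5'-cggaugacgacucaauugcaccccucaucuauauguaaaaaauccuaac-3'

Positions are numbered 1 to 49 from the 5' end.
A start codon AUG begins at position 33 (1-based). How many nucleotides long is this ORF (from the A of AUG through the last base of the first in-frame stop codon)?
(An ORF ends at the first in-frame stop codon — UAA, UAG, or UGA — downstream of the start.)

6

Codons from position 33: AUG (33–35), UAA (36–38).
UAA is the first in-frame stop; ORF spans 33–38, 6 nucleotides.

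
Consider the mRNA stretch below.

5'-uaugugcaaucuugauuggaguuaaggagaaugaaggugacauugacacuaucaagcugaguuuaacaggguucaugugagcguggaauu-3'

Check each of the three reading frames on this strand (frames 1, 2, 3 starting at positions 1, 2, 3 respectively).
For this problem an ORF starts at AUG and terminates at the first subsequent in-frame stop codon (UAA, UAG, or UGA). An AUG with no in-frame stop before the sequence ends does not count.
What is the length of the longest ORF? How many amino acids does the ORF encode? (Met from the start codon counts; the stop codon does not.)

9

Frame 1: UAU GUG CAA UCU UGA UUG GAG UUA AGG AGA AUG AAG GUG ACA UUG ACA CUA UCA AGC UGA GUU UAA CAG GGU UCA UGU GAG CGU GGA AUU — AUG at 31, stop UGA at 58 → 30 nt.
Frame 2: AUG UGC AAU CUU GAU UGG AGU UAA GGA GAA UGA AGG UGA CAU UGA CAC UAU CAA GCU GAG UUU AAC AGG GUU CAU GUG AGC GUG GAA — AUG at 2, stop UAA at 23 → 24 nt.
Frame 3: UGU GCA AUC UUG AUU GGA GUU AAG GAG AAU GAA GGU GAC AUU GAC ACU AUC AAG CUG AGU UUA ACA GGG UUC AUG UGA GCG UGG AAU — AUG at 75, stop UGA at 78 → 6 nt.
Longest: frame 1, positions 31–60, 30 nt = 10 codons = 9 aa. → 9 amino acids.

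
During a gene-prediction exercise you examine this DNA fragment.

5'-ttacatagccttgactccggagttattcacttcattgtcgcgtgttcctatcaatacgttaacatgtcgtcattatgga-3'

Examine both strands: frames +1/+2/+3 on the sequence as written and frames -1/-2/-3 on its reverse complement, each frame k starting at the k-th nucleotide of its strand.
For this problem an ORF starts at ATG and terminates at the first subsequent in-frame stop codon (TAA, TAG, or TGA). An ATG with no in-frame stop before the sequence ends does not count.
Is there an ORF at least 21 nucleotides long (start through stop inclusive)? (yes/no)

Reverse complement (5'→3'): TCCATAATGACGACATGTTAACGTATTGATAGGAACACGCGACAATGAAGTGAATAACTCCGGAGTCAAGGCTATGTAA
Frame +1: TTA CAT AGC CTT GAC TCC GGA GTT ATT CAC TTC ATT GTC GCG TGT TCC TAT CAA TAC GTT AAC ATG TCG TCA TTA TGG — no ATG→stop ORF.
Frame +2: TAC ATA GCC TTG ACT CCG GAG TTA TTC ACT TCA TTG TCG CGT GTT CCT ATC AAT ACG TTA ACA TGT CGT CAT TAT GGA — no ATG→stop ORF.
Frame +3: ACA TAG CCT TGA CTC CGG AGT TAT TCA CTT CAT TGT CGC GTG TTC CTA TCA ATA CGT TAA CAT GTC GTC ATT ATG — no ATG→stop ORF.
Frame -1: TCC ATA ATG ACG ACA TGT TAA CGT ATT GAT AGG AAC ACG CGA CAA TGA AGT GAA TAA CTC CGG AGT CAA GGC TAT GTA — ATG at 7, stop TAA at 19 → 15 nt.
Frame -2: CCA TAA TGA CGA CAT GTT AAC GTA TTG ATA GGA ACA CGC GAC AAT GAA GTG AAT AAC TCC GGA GTC AAG GCT ATG TAA — ATG at 74, stop TAA at 77 → 6 nt.
Frame -3: CAT AAT GAC GAC ATG TTA ACG TAT TGA TAG GAA CAC GCG ACA ATG AAG TGA ATA ACT CCG GAG TCA AGG CTA TGT — ATG at 15, stop TGA at 27 → 15 nt; ATG at 45, stop TGA at 51 → 9 nt.
Largest ORF found is 15 nucleotides < 21, so no.

no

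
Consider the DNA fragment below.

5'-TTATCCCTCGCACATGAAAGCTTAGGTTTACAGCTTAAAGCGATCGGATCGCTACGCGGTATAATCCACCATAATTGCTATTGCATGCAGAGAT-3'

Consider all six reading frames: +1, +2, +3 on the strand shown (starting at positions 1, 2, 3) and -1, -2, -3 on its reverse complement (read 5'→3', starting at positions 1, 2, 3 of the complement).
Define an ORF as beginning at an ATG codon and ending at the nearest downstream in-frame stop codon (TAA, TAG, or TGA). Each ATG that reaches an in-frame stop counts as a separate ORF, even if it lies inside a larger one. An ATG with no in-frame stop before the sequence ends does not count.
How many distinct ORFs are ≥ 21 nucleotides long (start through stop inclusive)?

Reverse complement (5'→3'): ATCTCTGCATGCAATAGCAATTATGGTGGATTATACCGCGTAGCGATCCGATCGCTTTAAGCTGTAAACCTAAGCTTTCATGTGCGAGGGATAA
Frame +1: TTA TCC CTC GCA CAT GAA AGC TTA GGT TTA CAG CTT AAA GCG ATC GGA TCG CTA CGC GGT ATA ATC CAC CAT AAT TGC TAT TGC ATG CAG AGA — no ATG→stop ORF.
Frame +2: TAT CCC TCG CAC ATG AAA GCT TAG GTT TAC AGC TTA AAG CGA TCG GAT CGC TAC GCG GTA TAA TCC ACC ATA ATT GCT ATT GCA TGC AGA GAT — ATG at 14, stop TAG at 23 → 12 nt.
Frame +3: ATC CCT CGC ACA TGA AAG CTT AGG TTT ACA GCT TAA AGC GAT CGG ATC GCT ACG CGG TAT AAT CCA CCA TAA TTG CTA TTG CAT GCA GAG — no ATG→stop ORF.
Frame -1: ATC TCT GCA TGC AAT AGC AAT TAT GGT GGA TTA TAC CGC GTA GCG ATC CGA TCG CTT TAA GCT GTA AAC CTA AGC TTT CAT GTG CGA GGG ATA — no ATG→stop ORF.
Frame -2: TCT CTG CAT GCA ATA GCA ATT ATG GTG GAT TAT ACC GCG TAG CGA TCC GAT CGC TTT AAG CTG TAA ACC TAA GCT TTC ATG TGC GAG GGA TAA — ATG at 23, stop TAG at 41 → 21 nt; ATG at 80, stop TAA at 92 → 15 nt.
Frame -3: CTC TGC ATG CAA TAG CAA TTA TGG TGG ATT ATA CCG CGT AGC GAT CCG ATC GCT TTA AGC TGT AAA CCT AAG CTT TCA TGT GCG AGG GAT — ATG at 9, stop TAG at 15 → 9 nt.
ORFs ≥ 21 nucleotides: frame -2 23–43 (21 nucleotides). Count = 1.

1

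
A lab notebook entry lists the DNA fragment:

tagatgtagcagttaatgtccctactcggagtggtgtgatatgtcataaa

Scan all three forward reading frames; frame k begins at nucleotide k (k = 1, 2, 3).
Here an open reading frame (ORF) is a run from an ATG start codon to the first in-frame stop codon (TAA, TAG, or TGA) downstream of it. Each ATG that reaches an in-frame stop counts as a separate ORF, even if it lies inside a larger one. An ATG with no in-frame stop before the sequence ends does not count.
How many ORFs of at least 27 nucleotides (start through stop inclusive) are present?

0

Frame 1: TAG ATG TAG CAG TTA ATG TCC CTA CTC GGA GTG GTG TGA TAT GTC ATA — ATG at 4, stop TAG at 7 → 6 nt; ATG at 16, stop TGA at 37 → 24 nt.
Frame 2: AGA TGT AGC AGT TAA TGT CCC TAC TCG GAG TGG TGT GAT ATG TCA TAA — ATG at 41, stop TAA at 47 → 9 nt.
Frame 3: GAT GTA GCA GTT AAT GTC CCT ACT CGG AGT GGT GTG ATA TGT CAT AAA — no ATG→stop ORF.
No ORF reaches 27 nucleotides. Count = 0.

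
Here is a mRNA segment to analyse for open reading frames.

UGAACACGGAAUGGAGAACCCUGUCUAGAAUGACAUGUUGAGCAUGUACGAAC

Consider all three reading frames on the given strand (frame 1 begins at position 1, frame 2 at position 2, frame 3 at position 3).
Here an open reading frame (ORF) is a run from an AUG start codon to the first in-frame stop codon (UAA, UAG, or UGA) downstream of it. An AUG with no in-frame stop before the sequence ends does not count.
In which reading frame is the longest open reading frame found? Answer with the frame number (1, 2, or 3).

2

Frame 1: UGA ACA CGG AAU GGA GAA CCC UGU CUA GAA UGA CAU GUU GAG CAU GUA CGA — no AUG→stop ORF.
Frame 2: GAA CAC GGA AUG GAG AAC CCU GUC UAG AAU GAC AUG UUG AGC AUG UAC GAA — AUG at 11, stop UAG at 26 → 18 nt.
Frame 3: AAC ACG GAA UGG AGA ACC CUG UCU AGA AUG ACA UGU UGA GCA UGU ACG AAC — AUG at 30, stop UGA at 39 → 12 nt.
Longest ORF is 18 nt in frame 2 (positions 11–28).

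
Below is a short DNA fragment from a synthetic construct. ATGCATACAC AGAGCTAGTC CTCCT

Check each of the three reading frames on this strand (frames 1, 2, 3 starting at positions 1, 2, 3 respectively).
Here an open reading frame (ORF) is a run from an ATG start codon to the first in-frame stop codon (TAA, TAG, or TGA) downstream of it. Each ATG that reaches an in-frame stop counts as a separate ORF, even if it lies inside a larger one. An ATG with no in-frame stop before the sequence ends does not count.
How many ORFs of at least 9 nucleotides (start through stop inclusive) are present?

Frame 1: ATG CAT ACA CAG AGC TAG TCC TCC — ATG at 1, stop TAG at 16 → 18 nt.
Frame 2: TGC ATA CAC AGA GCT AGT CCT CCT — no ATG→stop ORF.
Frame 3: GCA TAC ACA GAG CTA GTC CTC — no ATG→stop ORF.
ORFs ≥ 9 nucleotides: frame 1 1–18 (18 nucleotides). Count = 1.

1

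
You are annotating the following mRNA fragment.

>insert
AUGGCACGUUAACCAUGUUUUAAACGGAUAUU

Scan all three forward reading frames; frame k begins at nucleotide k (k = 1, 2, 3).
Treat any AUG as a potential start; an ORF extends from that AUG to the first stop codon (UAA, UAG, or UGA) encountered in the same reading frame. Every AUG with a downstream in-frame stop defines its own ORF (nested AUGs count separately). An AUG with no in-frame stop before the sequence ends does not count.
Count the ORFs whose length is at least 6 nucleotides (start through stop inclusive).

2

Frame 1: AUG GCA CGU UAA CCA UGU UUU AAA CGG AUA — AUG at 1, stop UAA at 10 → 12 nt.
Frame 2: UGG CAC GUU AAC CAU GUU UUA AAC GGA UAU — no AUG→stop ORF.
Frame 3: GGC ACG UUA ACC AUG UUU UAA ACG GAU AUU — AUG at 15, stop UAA at 21 → 9 nt.
ORFs ≥ 6 nucleotides: frame 1 1–12 (12 nucleotides), frame 3 15–23 (9 nucleotides). Count = 2.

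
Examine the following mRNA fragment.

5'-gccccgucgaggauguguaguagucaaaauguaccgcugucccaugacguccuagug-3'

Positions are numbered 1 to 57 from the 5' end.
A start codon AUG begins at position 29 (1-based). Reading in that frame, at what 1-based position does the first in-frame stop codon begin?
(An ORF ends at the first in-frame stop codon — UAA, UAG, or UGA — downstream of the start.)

53

Codons from position 29: AUG (29–31), UAC (32–34), CGC (35–37), UGU (38–40), CCC (41–43), AUG (44–46), ACG (47–49), UCC (50–52), UAG (53–55).
UAG is a stop codon; it begins at position 53.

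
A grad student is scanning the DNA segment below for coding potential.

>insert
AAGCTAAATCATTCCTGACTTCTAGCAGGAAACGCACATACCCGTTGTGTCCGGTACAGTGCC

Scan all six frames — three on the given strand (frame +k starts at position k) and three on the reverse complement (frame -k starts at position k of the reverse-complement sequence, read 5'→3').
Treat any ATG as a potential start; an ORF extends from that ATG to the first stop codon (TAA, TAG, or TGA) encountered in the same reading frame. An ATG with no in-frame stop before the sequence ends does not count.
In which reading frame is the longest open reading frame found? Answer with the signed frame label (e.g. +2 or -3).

-1

Reverse complement (5'→3'): GGCACTGTACCGGACACAACGGGTATGTGCGTTTCCTGCTAGAAGTCAGGAATGATTTAGCTT
Frame +1: AAG CTA AAT CAT TCC TGA CTT CTA GCA GGA AAC GCA CAT ACC CGT TGT GTC CGG TAC AGT GCC — no ATG→stop ORF.
Frame +2: AGC TAA ATC ATT CCT GAC TTC TAG CAG GAA ACG CAC ATA CCC GTT GTG TCC GGT ACA GTG — no ATG→stop ORF.
Frame +3: GCT AAA TCA TTC CTG ACT TCT AGC AGG AAA CGC ACA TAC CCG TTG TGT CCG GTA CAG TGC — no ATG→stop ORF.
Frame -1: GGC ACT GTA CCG GAC ACA ACG GGT ATG TGC GTT TCC TGC TAG AAG TCA GGA ATG ATT TAG CTT — ATG at 25, stop TAG at 40 → 18 nt; ATG at 52, stop TAG at 58 → 9 nt.
Frame -2: GCA CTG TAC CGG ACA CAA CGG GTA TGT GCG TTT CCT GCT AGA AGT CAG GAA TGA TTT AGC — no ATG→stop ORF.
Frame -3: CAC TGT ACC GGA CAC AAC GGG TAT GTG CGT TTC CTG CTA GAA GTC AGG AAT GAT TTA GCT — no ATG→stop ORF.
Longest ORF is 18 nt in frame -1 (positions 25–42).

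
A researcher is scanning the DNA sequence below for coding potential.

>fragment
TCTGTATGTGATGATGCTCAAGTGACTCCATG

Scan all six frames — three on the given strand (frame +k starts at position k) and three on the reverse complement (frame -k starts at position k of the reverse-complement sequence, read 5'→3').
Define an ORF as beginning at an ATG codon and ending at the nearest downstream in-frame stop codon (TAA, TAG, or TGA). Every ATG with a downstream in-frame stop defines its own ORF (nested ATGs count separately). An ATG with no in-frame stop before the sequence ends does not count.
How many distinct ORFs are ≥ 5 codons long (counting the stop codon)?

1

Reverse complement (5'→3'): CATGGAGTCACTTGAGCATCATCACATACAGA
Frame +1: TCT GTA TGT GAT GAT GCT CAA GTG ACT CCA — no ATG→stop ORF.
Frame +2: CTG TAT GTG ATG ATG CTC AAG TGA CTC CAT — ATG at 11, stop TGA at 23 → 15 nt; ATG at 14, stop TGA at 23 → 12 nt.
Frame +3: TGT ATG TGA TGA TGC TCA AGT GAC TCC ATG — ATG at 6, stop TGA at 9 → 6 nt.
Frame -1: CAT GGA GTC ACT TGA GCA TCA TCA CAT ACA — no ATG→stop ORF.
Frame -2: ATG GAG TCA CTT GAG CAT CAT CAC ATA CAG — no ATG→stop ORF.
Frame -3: TGG AGT CAC TTG AGC ATC ATC ACA TAC AGA — no ATG→stop ORF.
ORFs ≥ 5 codons: frame +2 11–25 (5 codons). Count = 1.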